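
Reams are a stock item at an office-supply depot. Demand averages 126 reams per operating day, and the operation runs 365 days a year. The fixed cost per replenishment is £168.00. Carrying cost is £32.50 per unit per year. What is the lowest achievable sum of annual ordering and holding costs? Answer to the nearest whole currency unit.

Annual demand D = 126 × 365 = 45,990.
EOQ = √(2DS/H) = √(2 × 45,990 × 168 / 32.5) ≈ 689.54.
At Q*, ordering cost (D/Q*)S equals holding cost (Q*/2)H, each = √(DSH/2).
Minimum total = √(2DSH) = √(2 × 45,990 × 168 × 32.5) ≈ 22410.060.

TC* ≈ £22,410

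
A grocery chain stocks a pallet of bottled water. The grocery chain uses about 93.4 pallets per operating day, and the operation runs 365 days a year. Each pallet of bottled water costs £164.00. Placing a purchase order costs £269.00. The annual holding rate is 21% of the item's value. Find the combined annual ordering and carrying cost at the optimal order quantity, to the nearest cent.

Annual demand D = 93.4 × 365 = 34,091.
Holding cost H = 0.21 × £164.00 = £34.4400 per unit per year.
The optimal lot size = √(2DS/H) = √(2 × 34,091 × 269 / 34.44) ≈ 729.76.
At Q*, ordering cost (D/Q*)S equals holding cost (Q*/2)H, each = √(DSH/2).
Minimum total = √(2DSH) = √(2 × 34,091 × 269 × 34.44) ≈ 25132.899.

TC* ≈ £25,132.90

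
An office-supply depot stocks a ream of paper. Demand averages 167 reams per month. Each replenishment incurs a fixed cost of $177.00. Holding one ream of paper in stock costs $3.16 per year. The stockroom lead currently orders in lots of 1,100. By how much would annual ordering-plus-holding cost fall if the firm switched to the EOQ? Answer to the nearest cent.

Extra cost ≈ $563.21 per year

Annual demand D = 167 × 12 = 2,004.
EOQ = √(2DS/H) = √(2 × 2,004 × 177 / 3.16) ≈ 473.81.
Cost at Q* = (D/Q*)S + (Q*/2)H = √(2DSH) ≈ $1,497.25.
Cost at Q = 1,100: (2,004/1,100)×177 + (1,100/2)×3.16 = $322.46 + $1,738.00 = $2,060.46.
Excess = $2,060.46 − $1,497.25 = $563.21.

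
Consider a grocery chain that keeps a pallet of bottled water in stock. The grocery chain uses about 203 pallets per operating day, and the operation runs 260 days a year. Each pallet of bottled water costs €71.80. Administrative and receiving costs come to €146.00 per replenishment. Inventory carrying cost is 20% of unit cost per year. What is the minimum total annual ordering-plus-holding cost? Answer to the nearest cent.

TC* ≈ €14,876.59

Annual demand D = 203 × 260 = 52,780.
Holding cost H = 0.20 × €71.80 = €14.3600 per unit per year.
Q* = √(2DS/H) = √(2 × 52,780 × 146 / 14.36) ≈ 1035.97.
At the optimum the two cost components are equal, so total cost = 2·(Q*/2)H = Q*·H.
Minimum total = √(2DSH) = √(2 × 52,780 × 146 × 14.36) ≈ 14876.588.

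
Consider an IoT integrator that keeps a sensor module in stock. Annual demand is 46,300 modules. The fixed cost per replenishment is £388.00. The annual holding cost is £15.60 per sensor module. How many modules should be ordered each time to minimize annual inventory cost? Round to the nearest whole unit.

EOQ = √(2DS / H) = √(2 × 46,300 × 388 / 15.6).
= √(35,928,800 / 15.6) = √2,303,128.2051 ≈ 1517.606.

Q* ≈ 1,518 modules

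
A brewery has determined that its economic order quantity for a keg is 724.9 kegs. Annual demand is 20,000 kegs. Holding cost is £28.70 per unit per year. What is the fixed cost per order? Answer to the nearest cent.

Squaring Q* = √(2DS/H) gives Q*² = 2DS/H.
From Q* = √(2DS/H): S = Q*²H / (2D) = 724.9² × 28.7 / (2 × 20,000) = 377.0319.

S ≈ £377.03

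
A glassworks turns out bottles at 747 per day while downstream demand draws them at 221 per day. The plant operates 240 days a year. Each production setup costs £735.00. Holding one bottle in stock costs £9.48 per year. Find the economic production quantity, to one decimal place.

Q* ≈ 3,417.6 bottles

Annual demand D = 221 × 240 = 53,040.
Production build-up factor (1 − d/p) = 1 − 221/747 = 0.7041.
Q* = √(2DS / (H(1 − d/p))) = √(2 × 53,040 × 735 / (9.48 × 0.7041)).
= √(77,968,800 / 6.6753) ≈ 3417.619.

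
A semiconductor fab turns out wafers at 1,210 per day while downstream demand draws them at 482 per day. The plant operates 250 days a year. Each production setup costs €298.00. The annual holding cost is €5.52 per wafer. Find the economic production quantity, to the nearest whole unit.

Q* ≈ 4,650 wafers

Annual demand D = 482 × 250 = 120,500.
Production build-up factor (1 − d/p) = 1 − 482/1,210 = 0.6017.
Q* = √(2DS / (H(1 − d/p))) = √(2 × 120,500 × 298 / (5.52 × 0.6017)).
= √(71,818,000 / 3.3211) ≈ 4650.227.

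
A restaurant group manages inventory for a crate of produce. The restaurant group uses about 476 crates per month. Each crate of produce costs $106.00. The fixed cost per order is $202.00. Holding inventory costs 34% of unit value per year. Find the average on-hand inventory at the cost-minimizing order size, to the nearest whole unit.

Average inventory ≈ 127 crates

Annual demand D = 476 × 12 = 5,712.
Holding cost H = 0.34 × $106.00 = $36.0400 per unit per year.
EOQ = √(2DS/H) = √(2 × 5,712 × 202 / 36.04) ≈ 253.04.
Average inventory = Q*/2 ≈ 253.04 / 2 = 126.521.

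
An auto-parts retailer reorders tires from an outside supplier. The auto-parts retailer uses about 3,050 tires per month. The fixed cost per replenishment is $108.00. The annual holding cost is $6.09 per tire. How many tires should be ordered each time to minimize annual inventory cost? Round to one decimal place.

Q* ≈ 1,139.4 tires

Annual demand D = 3,050 × 12 = 36,600.
EOQ = √(2DS / H) = √(2 × 36,600 × 108 / 6.09).
= √(7,905,600 / 6.09) = √1,298,128.0788 ≈ 1139.354.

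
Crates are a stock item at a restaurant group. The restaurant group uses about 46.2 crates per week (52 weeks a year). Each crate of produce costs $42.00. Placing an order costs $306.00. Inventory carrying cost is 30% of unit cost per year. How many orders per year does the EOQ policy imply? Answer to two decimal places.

Annual demand D = 46.2 × 52 = 2,402.4.
Holding cost H = 0.30 × $42.00 = $12.6000 per unit per year.
The optimal lot size = √(2DS/H) = √(2 × 2,402.4 × 306 / 12.6) ≈ 341.60.
Orders per year = D / Q* = 2,402.4 / 341.60 ≈ 7.033.

N ≈ 7.03 orders per year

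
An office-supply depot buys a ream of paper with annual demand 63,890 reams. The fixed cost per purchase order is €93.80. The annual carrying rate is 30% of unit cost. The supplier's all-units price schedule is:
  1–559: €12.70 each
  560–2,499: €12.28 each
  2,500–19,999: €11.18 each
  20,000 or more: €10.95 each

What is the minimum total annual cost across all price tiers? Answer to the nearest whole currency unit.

Holding cost per unit per year at price C is H = 0.30·C.
Candidates are each tier's EOQ (if it falls in that tier) and each price-break quantity.
Tier 1 (€12.70): EOQ = 1773.7 exceeds tier's upper bound 559, so this tier is dominated.
EOQ at €12.28 = 1803.7 (feasible in tier 2): TC = 63,890×€12.28 + (63,890/1803.7)×93.8 + (1803.7/2)×0.30×€12.28 = €791,214.16.
EOQ at €11.18 = 1890.4 < 2500, so use break Q=2500: TC = 63,890×€11.18 + (63,890/2500.0)×93.8 + (2500.0/2)×0.30×€11.18 = €720,879.85.
EOQ at €10.95 = 1910.1 < 20000, so use break Q=20000: TC = 63,890×€10.95 + (63,890/20000.0)×93.8 + (20000.0/2)×0.30×€10.95 = €732,745.14.
Lowest total cost among the candidates is at Q = 2500.0.

TC* ≈ €720,880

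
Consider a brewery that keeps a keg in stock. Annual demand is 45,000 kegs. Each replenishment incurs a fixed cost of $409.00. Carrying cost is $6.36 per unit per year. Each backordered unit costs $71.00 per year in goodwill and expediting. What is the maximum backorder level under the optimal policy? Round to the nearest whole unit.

S* ≈ 206 kegs

With planned backorders, Q* = √(2DS/H) · √((H+B)/B).
√(2DS/H) = √(2 × 45,000 × 409 / 6.36) = 2405.771.
√((H+B)/B) = √((6.36+71)/71) = 1.0438.
Q* ≈ 2511.212.
S* = Q* · H/(H+B) = 2511.212 × 6.36/77.36 ≈ 206.454.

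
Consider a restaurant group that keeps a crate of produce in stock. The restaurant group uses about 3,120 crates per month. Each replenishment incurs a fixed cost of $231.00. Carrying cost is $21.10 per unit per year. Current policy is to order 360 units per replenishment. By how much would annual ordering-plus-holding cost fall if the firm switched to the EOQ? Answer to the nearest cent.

Annual demand D = 3,120 × 12 = 37,440.
EOQ = √(2DS/H) = √(2 × 37,440 × 231 / 21.1) ≈ 905.41.
Cost at Q* = (D/Q*)S + (Q*/2)H = √(2DSH) ≈ $19,104.26.
Cost at Q = 360: (37,440/360)×231 + (360/2)×21.1 = $24,024.00 + $3,798.00 = $27,822.00.
Excess = $27,822.00 − $19,104.26 = $8,717.74.

Extra cost ≈ $8,717.74 per year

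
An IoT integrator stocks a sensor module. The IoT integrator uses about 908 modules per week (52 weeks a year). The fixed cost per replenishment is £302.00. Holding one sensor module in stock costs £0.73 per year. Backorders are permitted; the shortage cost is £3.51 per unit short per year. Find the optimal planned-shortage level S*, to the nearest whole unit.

S* ≈ 1,183 modules

Annual demand D = 908 × 52 = 47,216.
With planned backorders, Q* = √(2DS/H) · √((H+B)/B).
√(2DS/H) = √(2 × 47,216 × 302 / 0.73) = 6250.311.
√((H+B)/B) = √((0.73+3.51)/3.51) = 1.0991.
Q* ≈ 6869.593.
S* = Q* · H/(H+B) = 6869.593 × 0.73/4.24 ≈ 1182.737.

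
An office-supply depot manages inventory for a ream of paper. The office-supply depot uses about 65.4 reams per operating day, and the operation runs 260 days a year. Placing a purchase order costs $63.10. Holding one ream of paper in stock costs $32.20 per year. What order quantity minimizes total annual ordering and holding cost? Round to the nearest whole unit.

Q* ≈ 258 reams

Annual demand D = 65.4 × 260 = 17,004.
EOQ = √(2DS / H) = √(2 × 17,004 × 63.1 / 32.2).
= √(2,145,904.8 / 32.2) = √66,643.0062 ≈ 258.153.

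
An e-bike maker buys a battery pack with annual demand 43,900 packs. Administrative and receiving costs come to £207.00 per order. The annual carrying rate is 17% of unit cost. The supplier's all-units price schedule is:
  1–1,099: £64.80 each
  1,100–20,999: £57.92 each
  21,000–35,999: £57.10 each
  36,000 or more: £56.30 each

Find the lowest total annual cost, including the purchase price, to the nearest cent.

TC* ≈ £2,556,065.38

Holding cost per unit per year at price C is H = 0.17·C.
Evaluate total cost at each tier's feasible EOQ or, if the EOQ is below the tier, at the tier's minimum quantity.
Tier 1 (£64.80): EOQ = 1284.5 exceeds tier's upper bound 1099, so this tier is dominated.
EOQ at £57.92 = 1358.6 (feasible in tier 2): TC = 43,900×£57.92 + (43,900/1358.6)×207 + (1358.6/2)×0.17×£57.92 = £2,556,065.38.
EOQ at £57.10 = 1368.3 < 21000, so use break Q=21000: TC = 43,900×£57.10 + (43,900/21000.0)×207 + (21000.0/2)×0.17×£57.10 = £2,609,046.23.
EOQ at £56.30 = 1378.0 < 36000, so use break Q=36000: TC = 43,900×£56.30 + (43,900/36000.0)×207 + (36000.0/2)×0.17×£56.30 = £2,644,100.42.
Lowest total cost among the candidates is at Q = 1358.6.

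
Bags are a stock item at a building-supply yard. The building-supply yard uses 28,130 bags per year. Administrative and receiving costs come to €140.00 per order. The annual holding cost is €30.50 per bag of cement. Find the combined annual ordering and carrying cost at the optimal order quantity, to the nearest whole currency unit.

TC* ≈ €15,499

EOQ = √(2DS/H) = √(2 × 28,130 × 140 / 30.5) ≈ 508.18.
At Q*, ordering cost (D/Q*)S equals holding cost (Q*/2)H, each = √(DSH/2).
Minimum total = √(2DSH) = √(2 × 28,130 × 140 × 30.5) ≈ 15499.361.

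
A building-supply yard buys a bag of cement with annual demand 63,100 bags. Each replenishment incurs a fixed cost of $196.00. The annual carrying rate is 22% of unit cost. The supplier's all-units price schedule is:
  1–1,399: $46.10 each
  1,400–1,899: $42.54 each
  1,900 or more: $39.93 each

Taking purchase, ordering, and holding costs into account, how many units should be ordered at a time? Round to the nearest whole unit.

Holding cost per unit per year at price C is H = 0.22·C.
Evaluate total cost at each tier's feasible EOQ or, if the EOQ is below the tier, at the tier's minimum quantity.
Tier 1 ($46.10): EOQ = 1561.7 exceeds tier's upper bound 1399, so this tier is dominated.
EOQ at $42.54 = 1625.7 (feasible in tier 2): TC = 63,100×$42.54 + (63,100/1625.7)×196 + (1625.7/2)×0.22×$42.54 = $2,699,488.85.
EOQ at $39.93 = 1678.0 < 1900, so use break Q=1900: TC = 63,100×$39.93 + (63,100/1900.0)×196 + (1900.0/2)×0.22×$39.93 = $2,534,437.63.
Lowest total cost is $2,534,437.63 at Q = 1900.0.

Q* ≈ 1,900 bags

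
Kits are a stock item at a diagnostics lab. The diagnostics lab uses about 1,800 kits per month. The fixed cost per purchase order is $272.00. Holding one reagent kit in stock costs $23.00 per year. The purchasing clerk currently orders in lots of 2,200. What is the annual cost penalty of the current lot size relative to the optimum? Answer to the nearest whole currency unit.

Extra cost ≈ $11,531 per year

Annual demand D = 1,800 × 12 = 21,600.
EOQ = √(2DS/H) = √(2 × 21,600 × 272 / 23) ≈ 714.76.
Cost at Q* = (D/Q*)S + (Q*/2)H = √(2DSH) ≈ $16,439.56.
Cost at Q = 2,200: (21,600/2,200)×272 + (2,200/2)×23 = $2,670.55 + $25,300.00 = $27,970.55.
Excess = $27,970.55 − $16,439.56 = $11,530.98.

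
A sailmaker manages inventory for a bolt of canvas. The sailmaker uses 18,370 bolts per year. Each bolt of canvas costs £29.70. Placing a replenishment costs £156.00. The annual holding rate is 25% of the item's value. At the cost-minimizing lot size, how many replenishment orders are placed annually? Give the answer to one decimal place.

Holding cost H = 0.25 × £29.70 = £7.4250 per unit per year.
Q* = √(2DS/H) = √(2 × 18,370 × 156 / 7.425) ≈ 878.58.
Orders per year = D / Q* = 18,370 / 878.58 ≈ 20.909.

N ≈ 20.9 orders per year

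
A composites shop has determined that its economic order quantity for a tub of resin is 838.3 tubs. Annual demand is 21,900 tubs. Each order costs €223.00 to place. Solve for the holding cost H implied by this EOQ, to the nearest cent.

Squaring Q* = √(2DS/H) gives Q*² = 2DS/H.
From Q* = √(2DS/H): H = 2DS / Q*² = 2 × 21,900 × 223 / 838.3² = 13.8989.

H ≈ €13.90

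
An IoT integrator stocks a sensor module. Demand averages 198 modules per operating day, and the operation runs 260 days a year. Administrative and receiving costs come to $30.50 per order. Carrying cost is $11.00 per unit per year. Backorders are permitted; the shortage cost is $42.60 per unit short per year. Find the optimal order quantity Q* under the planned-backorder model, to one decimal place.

Annual demand D = 198 × 260 = 51,480.
With planned backorders, Q* = √(2DS/H) · √((H+B)/B).
√(2DS/H) = √(2 × 51,480 × 30.5 / 11) = 534.303.
√((H+B)/B) = √((11+42.6)/42.6) = 1.1217.
Q* ≈ 599.329.

Q* ≈ 599.3 modules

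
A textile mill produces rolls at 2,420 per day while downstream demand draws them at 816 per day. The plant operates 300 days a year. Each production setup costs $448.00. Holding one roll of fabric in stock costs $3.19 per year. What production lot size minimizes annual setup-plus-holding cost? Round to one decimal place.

Q* ≈ 10,185.2 rolls

Annual demand D = 816 × 300 = 244,800.
Production build-up factor (1 − d/p) = 1 − 816/2,420 = 0.6628.
Q* = √(2DS / (H(1 − d/p))) = √(2 × 244,800 × 448 / (3.19 × 0.6628)).
= √(219,340,800 / 2.1144) ≈ 10185.207.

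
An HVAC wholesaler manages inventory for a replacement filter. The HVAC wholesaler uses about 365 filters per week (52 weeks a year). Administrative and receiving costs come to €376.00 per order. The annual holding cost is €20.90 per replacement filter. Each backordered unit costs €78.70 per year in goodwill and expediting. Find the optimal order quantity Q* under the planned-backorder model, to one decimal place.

Q* ≈ 929.7 filters

Annual demand D = 365 × 52 = 18,980.
With planned backorders, Q* = √(2DS/H) · √((H+B)/B).
√(2DS/H) = √(2 × 18,980 × 376 / 20.9) = 826.388.
√((H+B)/B) = √((20.9+78.7)/78.7) = 1.1250.
Q* ≈ 929.664.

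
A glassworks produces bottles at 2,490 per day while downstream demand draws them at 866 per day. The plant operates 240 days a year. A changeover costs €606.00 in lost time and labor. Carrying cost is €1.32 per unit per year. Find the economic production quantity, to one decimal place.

Q* ≈ 17,105.5 bottles

Annual demand D = 866 × 240 = 207,840.
Production build-up factor (1 − d/p) = 1 − 866/2,490 = 0.6522.
Q* = √(2DS / (H(1 − d/p))) = √(2 × 207,840 × 606 / (1.32 × 0.6522)).
= √(251,902,080 / 0.8609) ≈ 17105.492.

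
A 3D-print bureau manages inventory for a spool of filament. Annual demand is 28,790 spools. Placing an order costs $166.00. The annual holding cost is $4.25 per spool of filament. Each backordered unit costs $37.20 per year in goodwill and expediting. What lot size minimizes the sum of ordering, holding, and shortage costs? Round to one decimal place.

Q* ≈ 1,583.0 spools

With planned backorders, Q* = √(2DS/H) · √((H+B)/B).
√(2DS/H) = √(2 × 28,790 × 166 / 4.25) = 1499.669.
√((H+B)/B) = √((4.25+37.2)/37.2) = 1.0556.
Q* ≈ 1583.019.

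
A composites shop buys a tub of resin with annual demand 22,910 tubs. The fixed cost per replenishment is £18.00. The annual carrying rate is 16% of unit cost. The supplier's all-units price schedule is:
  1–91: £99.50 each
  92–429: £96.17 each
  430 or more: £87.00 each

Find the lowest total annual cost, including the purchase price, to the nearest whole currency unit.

TC* ≈ £1,997,122

Holding cost per unit per year at price C is H = 0.16·C.
Candidates are each tier's EOQ (if it falls in that tier) and each price-break quantity.
Tier 1 (£99.50): EOQ = 227.6 exceeds tier's upper bound 91, so this tier is dominated.
EOQ at £96.17 = 231.5 (feasible in tier 2): TC = 22,910×£96.17 + (22,910/231.5)×18 + (231.5/2)×0.16×£96.17 = £2,206,817.11.
EOQ at £87.00 = 243.4 < 430, so use break Q=430: TC = 22,910×£87.00 + (22,910/430.0)×18 + (430.0/2)×0.16×£87.00 = £1,997,121.82.
Lowest total cost among the candidates is at Q = 430.0.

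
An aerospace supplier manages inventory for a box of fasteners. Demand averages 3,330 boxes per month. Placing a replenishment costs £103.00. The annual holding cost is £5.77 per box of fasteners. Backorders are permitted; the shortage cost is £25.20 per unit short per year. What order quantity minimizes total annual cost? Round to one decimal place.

Q* ≈ 1,324.1 boxes

Annual demand D = 3,330 × 12 = 39,960.
With planned backorders, Q* = √(2DS/H) · √((H+B)/B).
√(2DS/H) = √(2 × 39,960 × 103 / 5.77) = 1194.424.
√((H+B)/B) = √((5.77+25.2)/25.2) = 1.1086.
Q* ≈ 1324.124.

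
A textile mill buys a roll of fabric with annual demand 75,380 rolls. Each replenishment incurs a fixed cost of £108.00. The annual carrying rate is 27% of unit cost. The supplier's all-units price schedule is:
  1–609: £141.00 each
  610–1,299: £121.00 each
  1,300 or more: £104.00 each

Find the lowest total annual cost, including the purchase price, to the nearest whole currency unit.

Holding cost per unit per year at price C is H = 0.27·C.
For each price level, check whether its EOQ is feasible; otherwise the best quantity at that price is the breakpoint.
Tier 1 (£141.00): EOQ = 654.0 exceeds tier's upper bound 609, so this tier is dominated.
EOQ at £121.00 = 706.0 (feasible in tier 2): TC = 75,380×£121.00 + (75,380/706.0)×108 + (706.0/2)×0.27×£121.00 = £9,144,043.73.
EOQ at £104.00 = 761.5 < 1300, so use break Q=1300: TC = 75,380×£104.00 + (75,380/1300.0)×108 + (1300.0/2)×0.27×£104.00 = £7,864,034.34.
Lowest total cost among the candidates is at Q = 1300.0.

TC* ≈ £7,864,034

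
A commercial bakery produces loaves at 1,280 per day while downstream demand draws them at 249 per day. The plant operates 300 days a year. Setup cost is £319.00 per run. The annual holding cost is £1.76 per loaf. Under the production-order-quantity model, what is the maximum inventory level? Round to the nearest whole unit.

I_max ≈ 4,670 loaves

Annual demand D = 249 × 300 = 74,700.
Production build-up factor (1 − d/p) = 1 − 249/1,280 = 0.8055.
Q* = √(2DS / (H(1 − d/p))) = √(2 × 74,700 × 319 / (1.76 × 0.8055)).
= √(47,658,600 / 1.4176) ≈ 5798.157.
Maximum inventory = Q*(1 − d/p) = 5798.157 × 0.8055 ≈ 4670.234.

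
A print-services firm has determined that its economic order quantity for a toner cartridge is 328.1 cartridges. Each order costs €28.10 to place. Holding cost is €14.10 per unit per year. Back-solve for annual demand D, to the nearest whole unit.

D ≈ 27,008 cartridges per year

The basic EOQ model gives Q* = √(2DS/H); rearrange for the unknown.
From Q* = √(2DS/H): D = Q*²H / (2S) = 328.1² × 14.1 / (2 × 28.1) = 27008.176.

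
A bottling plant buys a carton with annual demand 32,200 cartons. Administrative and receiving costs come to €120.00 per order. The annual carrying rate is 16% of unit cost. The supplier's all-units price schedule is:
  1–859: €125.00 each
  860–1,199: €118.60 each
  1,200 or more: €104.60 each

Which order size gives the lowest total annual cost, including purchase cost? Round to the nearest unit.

Q* ≈ 1,200 cartons

Holding cost per unit per year at price C is H = 0.16·C.
Candidates are each tier's EOQ (if it falls in that tier) and each price-break quantity.
EOQ at €125.00 = 621.6 (feasible in tier 1): TC = 32,200×€125.00 + (32,200/621.6)×120 + (621.6/2)×0.16×€125.00 = €4,037,432.22.
EOQ at €118.60 = 638.2 < 860, so use break Q=860: TC = 32,200×€118.60 + (32,200/860.0)×120 + (860.0/2)×0.16×€118.60 = €3,831,572.70.
EOQ at €104.60 = 679.5 < 1200, so use break Q=1200: TC = 32,200×€104.60 + (32,200/1200.0)×120 + (1200.0/2)×0.16×€104.60 = €3,381,381.60.
Lowest total cost is €3,381,381.60 at Q = 1200.0.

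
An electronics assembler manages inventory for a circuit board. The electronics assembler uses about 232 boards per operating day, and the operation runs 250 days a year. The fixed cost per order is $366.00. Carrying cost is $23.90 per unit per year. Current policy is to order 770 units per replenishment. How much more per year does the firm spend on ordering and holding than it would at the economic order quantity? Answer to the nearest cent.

Annual demand D = 232 × 250 = 58,000.
EOQ = √(2DS/H) = √(2 × 58,000 × 366 / 23.9) ≈ 1332.82.
Cost at Q* = (D/Q*)S + (Q*/2)H = √(2DSH) ≈ $31,854.33.
Cost at Q = 770: (58,000/770)×366 + (770/2)×23.9 = $27,568.83 + $9,201.50 = $36,770.33.
Excess = $36,770.33 − $31,854.33 = $4,916.00.

Extra cost ≈ $4,916.00 per year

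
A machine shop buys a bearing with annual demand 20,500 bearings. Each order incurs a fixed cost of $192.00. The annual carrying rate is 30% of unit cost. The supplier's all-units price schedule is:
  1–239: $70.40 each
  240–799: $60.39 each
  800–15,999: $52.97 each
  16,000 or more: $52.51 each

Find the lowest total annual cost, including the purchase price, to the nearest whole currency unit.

Holding cost per unit per year at price C is H = 0.30·C.
Candidates are each tier's EOQ (if it falls in that tier) and each price-break quantity.
Tier 1 ($70.40): EOQ = 610.5 exceeds tier's upper bound 239, so this tier is dominated.
EOQ at $60.39 = 659.2 (feasible in tier 2): TC = 20,500×$60.39 + (20,500/659.2)×192 + (659.2/2)×0.30×$60.39 = $1,249,937.24.
EOQ at $52.97 = 703.8 < 800, so use break Q=800: TC = 20,500×$52.97 + (20,500/800.0)×192 + (800.0/2)×0.30×$52.97 = $1,097,161.40.
EOQ at $52.51 = 706.9 < 16000, so use break Q=16000: TC = 20,500×$52.51 + (20,500/16000.0)×192 + (16000.0/2)×0.30×$52.51 = $1,202,725.00.
Lowest total cost among the candidates is at Q = 800.0.

TC* ≈ $1,097,161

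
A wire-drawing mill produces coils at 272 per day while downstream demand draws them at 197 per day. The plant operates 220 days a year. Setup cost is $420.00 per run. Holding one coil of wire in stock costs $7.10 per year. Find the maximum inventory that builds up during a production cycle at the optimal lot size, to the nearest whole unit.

Annual demand D = 197 × 220 = 43,340.
Production build-up factor (1 − d/p) = 1 − 197/272 = 0.2757.
Q* = √(2DS / (H(1 − d/p))) = √(2 × 43,340 × 420 / (7.1 × 0.2757)).
= √(36,405,600 / 1.9577) ≈ 4312.298.
Maximum inventory = Q*(1 − d/p) = 4312.298 × 0.2757 ≈ 1189.053.

I_max ≈ 1,189 coils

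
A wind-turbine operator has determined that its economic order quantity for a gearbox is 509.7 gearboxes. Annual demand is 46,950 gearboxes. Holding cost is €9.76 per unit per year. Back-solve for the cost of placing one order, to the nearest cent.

Squaring Q* = √(2DS/H) gives Q*² = 2DS/H.
From Q* = √(2DS/H): S = Q*²H / (2D) = 509.7² × 9.76 / (2 × 46,950) = 27.0031.

S ≈ €27.00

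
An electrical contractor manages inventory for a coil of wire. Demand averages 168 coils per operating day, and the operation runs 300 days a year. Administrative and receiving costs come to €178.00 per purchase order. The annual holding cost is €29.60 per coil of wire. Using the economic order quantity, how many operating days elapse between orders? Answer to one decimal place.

T ≈ 4.6 days

Annual demand D = 168 × 300 = 50,400.
Q* = √(2DS/H) = √(2 × 50,400 × 178 / 29.6) ≈ 778.56.
Cycle time = Q*/D × 300 = 778.56 / 50,400 × 300 ≈ 4.634 days.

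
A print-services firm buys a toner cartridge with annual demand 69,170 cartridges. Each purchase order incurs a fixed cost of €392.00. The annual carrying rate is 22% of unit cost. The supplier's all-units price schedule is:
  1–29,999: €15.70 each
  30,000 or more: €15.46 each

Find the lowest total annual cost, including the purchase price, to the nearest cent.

TC* ≈ €1,099,655.05

Holding cost per unit per year at price C is H = 0.22·C.
For each price level, check whether its EOQ is feasible; otherwise the best quantity at that price is the breakpoint.
EOQ at €15.70 = 3962.4 (feasible in tier 1): TC = 69,170×€15.70 + (69,170/3962.4)×392 + (3962.4/2)×0.22×€15.70 = €1,099,655.05.
EOQ at €15.46 = 3993.0 < 30000, so use break Q=30000: TC = 69,170×€15.46 + (69,170/30000.0)×392 + (30000.0/2)×0.22×€15.46 = €1,121,290.02.
Lowest total cost among the candidates is at Q = 3962.4.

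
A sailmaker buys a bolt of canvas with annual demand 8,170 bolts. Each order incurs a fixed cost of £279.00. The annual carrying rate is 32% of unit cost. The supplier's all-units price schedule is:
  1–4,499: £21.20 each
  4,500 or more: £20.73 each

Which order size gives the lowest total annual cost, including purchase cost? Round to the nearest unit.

Q* ≈ 820 bolts

Holding cost per unit per year at price C is H = 0.32·C.
For each price level, check whether its EOQ is feasible; otherwise the best quantity at that price is the breakpoint.
EOQ at £21.20 = 819.8 (feasible in tier 1): TC = 8,170×£21.20 + (8,170/819.8)×279 + (819.8/2)×0.32×£21.20 = £178,765.23.
EOQ at £20.73 = 829.0 < 4500, so use break Q=4500: TC = 8,170×£20.73 + (8,170/4500.0)×279 + (4500.0/2)×0.32×£20.73 = £184,796.24.
Lowest total cost is £178,765.23 at Q = 819.8.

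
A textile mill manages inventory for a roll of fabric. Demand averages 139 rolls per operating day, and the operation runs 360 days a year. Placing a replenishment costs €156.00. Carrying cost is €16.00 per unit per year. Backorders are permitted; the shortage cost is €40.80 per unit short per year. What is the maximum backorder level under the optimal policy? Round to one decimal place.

Annual demand D = 139 × 360 = 50,040.
With planned backorders, Q* = √(2DS/H) · √((H+B)/B).
√(2DS/H) = √(2 × 50,040 × 156 / 16) = 987.816.
√((H+B)/B) = √((16+40.8)/40.8) = 1.1799.
Q* ≈ 1165.521.
S* = Q* · H/(H+B) = 1165.521 × 16/56.8 ≈ 328.316.

S* ≈ 328.3 rolls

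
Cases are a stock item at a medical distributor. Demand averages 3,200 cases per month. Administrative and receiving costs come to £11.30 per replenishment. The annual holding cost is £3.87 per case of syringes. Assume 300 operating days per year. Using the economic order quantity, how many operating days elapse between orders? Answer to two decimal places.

Annual demand D = 3,200 × 12 = 38,400.
Q* = √(2DS/H) = √(2 × 38,400 × 11.3 / 3.87) ≈ 473.55.
Cycle time = Q*/D × 300 = 473.55 / 38,400 × 300 ≈ 3.700 days.

T ≈ 3.70 days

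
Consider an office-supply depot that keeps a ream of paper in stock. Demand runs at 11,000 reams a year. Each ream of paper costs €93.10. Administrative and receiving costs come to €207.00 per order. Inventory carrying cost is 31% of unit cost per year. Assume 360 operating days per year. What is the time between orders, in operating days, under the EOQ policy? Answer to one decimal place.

T ≈ 13.0 days

Holding cost H = 0.31 × €93.10 = €28.8610 per unit per year.
Q* = √(2DS/H) = √(2 × 11,000 × 207 / 28.861) ≈ 397.23.
Cycle time = Q*/D × 360 = 397.23 / 11,000 × 360 ≈ 13.000 days.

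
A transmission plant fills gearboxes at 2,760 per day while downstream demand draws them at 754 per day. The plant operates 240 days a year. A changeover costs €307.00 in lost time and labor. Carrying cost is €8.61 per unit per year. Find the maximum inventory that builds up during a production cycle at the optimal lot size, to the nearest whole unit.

Annual demand D = 754 × 240 = 180,960.
Production build-up factor (1 − d/p) = 1 − 754/2,760 = 0.7268.
Q* = √(2DS / (H(1 − d/p))) = √(2 × 180,960 × 307 / (8.61 × 0.7268)).
= √(111,109,440 / 6.2578) ≈ 4213.694.
Maximum inventory = Q*(1 − d/p) = 4213.694 × 0.7268 ≈ 3062.562.

I_max ≈ 3,063 gearboxes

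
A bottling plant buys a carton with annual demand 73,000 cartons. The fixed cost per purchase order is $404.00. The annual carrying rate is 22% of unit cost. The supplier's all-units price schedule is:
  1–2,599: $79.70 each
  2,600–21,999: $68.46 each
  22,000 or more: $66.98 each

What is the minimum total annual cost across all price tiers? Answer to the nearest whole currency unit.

TC* ≈ $5,028,503

Holding cost per unit per year at price C is H = 0.22·C.
Candidates are each tier's EOQ (if it falls in that tier) and each price-break quantity.
EOQ at $79.70 = 1834.1 (feasible in tier 1): TC = 73,000×$79.70 + (73,000/1834.1)×404 + (1834.1/2)×0.22×$79.70 = $5,850,259.38.
EOQ at $68.46 = 1979.0 < 2600, so use break Q=2600: TC = 73,000×$68.46 + (73,000/2600.0)×404 + (2600.0/2)×0.22×$68.46 = $5,028,502.64.
EOQ at $66.98 = 2000.7 < 22000, so use break Q=22000: TC = 73,000×$66.98 + (73,000/22000.0)×404 + (22000.0/2)×0.22×$66.98 = $5,052,972.15.
Lowest total cost among the candidates is at Q = 2600.0.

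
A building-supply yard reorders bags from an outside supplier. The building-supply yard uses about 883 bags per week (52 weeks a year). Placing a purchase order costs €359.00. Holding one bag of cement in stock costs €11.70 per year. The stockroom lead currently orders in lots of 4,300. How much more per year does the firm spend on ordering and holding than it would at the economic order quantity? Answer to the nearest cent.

Extra cost ≈ €9,348.65 per year

Annual demand D = 883 × 52 = 45,916.
EOQ = √(2DS/H) = √(2 × 45,916 × 359 / 11.7) ≈ 1678.62.
Cost at Q* = (D/Q*)S + (Q*/2)H = √(2DSH) ≈ €19,639.81.
Cost at Q = 4,300: (45,916/4,300)×359 + (4,300/2)×11.7 = €3,833.45 + €25,155.00 = €28,988.45.
Excess = €28,988.45 − €19,639.81 = €9,348.65.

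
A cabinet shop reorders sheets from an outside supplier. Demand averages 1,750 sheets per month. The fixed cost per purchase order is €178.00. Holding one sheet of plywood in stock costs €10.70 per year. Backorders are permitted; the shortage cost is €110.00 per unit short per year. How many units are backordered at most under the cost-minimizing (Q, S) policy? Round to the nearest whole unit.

Annual demand D = 1,750 × 12 = 21,000.
With planned backorders, Q* = √(2DS/H) · √((H+B)/B).
√(2DS/H) = √(2 × 21,000 × 178 / 10.7) = 835.878.
√((H+B)/B) = √((10.7+110)/110) = 1.0475.
Q* ≈ 875.589.
S* = Q* · H/(H+B) = 875.589 × 10.7/120.7 ≈ 77.621.

S* ≈ 78 sheets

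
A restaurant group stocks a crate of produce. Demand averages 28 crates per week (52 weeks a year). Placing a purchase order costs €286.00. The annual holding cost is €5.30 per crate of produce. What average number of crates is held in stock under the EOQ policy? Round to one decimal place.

Average inventory ≈ 198.2 crates

Annual demand D = 28 × 52 = 1,456.
The optimal lot size = √(2DS/H) = √(2 × 1,456 × 286 / 5.3) ≈ 396.41.
Average inventory = Q*/2 ≈ 396.41 / 2 = 198.203.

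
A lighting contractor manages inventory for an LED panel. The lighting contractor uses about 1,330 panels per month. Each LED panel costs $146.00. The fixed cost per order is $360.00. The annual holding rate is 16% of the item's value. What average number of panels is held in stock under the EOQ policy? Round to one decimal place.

Annual demand D = 1,330 × 12 = 15,960.
Holding cost H = 0.16 × $146.00 = $23.3600 per unit per year.
Q* = √(2DS/H) = √(2 × 15,960 × 360 / 23.36) ≈ 701.37.
Average inventory = Q*/2 ≈ 701.37 / 2 = 350.684.

Average inventory ≈ 350.7 panels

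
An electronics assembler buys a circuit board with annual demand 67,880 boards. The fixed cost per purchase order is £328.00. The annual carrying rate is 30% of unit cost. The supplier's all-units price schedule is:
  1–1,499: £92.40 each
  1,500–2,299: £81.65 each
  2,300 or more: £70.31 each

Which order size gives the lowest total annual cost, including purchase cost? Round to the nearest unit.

Holding cost per unit per year at price C is H = 0.30·C.
Candidates are each tier's EOQ (if it falls in that tier) and each price-break quantity.
EOQ at £92.40 = 1267.4 (feasible in tier 1): TC = 67,880×£92.40 + (67,880/1267.4)×328 + (1267.4/2)×0.30×£92.40 = £6,307,245.34.
EOQ at £81.65 = 1348.3 < 1500, so use break Q=1500: TC = 67,880×£81.65 + (67,880/1500.0)×328 + (1500.0/2)×0.30×£81.65 = £5,575,616.34.
EOQ at £70.31 = 1453.0 < 2300, so use break Q=2300: TC = 67,880×£70.31 + (67,880/2300.0)×328 + (2300.0/2)×0.30×£70.31 = £4,806,580.03.
Lowest total cost is £4,806,580.03 at Q = 2300.0.

Q* ≈ 2,300 boards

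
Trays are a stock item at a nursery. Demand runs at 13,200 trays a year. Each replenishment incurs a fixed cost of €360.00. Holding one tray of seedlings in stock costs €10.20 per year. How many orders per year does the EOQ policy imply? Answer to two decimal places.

N ≈ 13.67 orders per year

Q* = √(2DS/H) = √(2 × 13,200 × 360 / 10.2) ≈ 965.28.
Orders per year = D / Q* = 13,200 / 965.28 ≈ 13.675.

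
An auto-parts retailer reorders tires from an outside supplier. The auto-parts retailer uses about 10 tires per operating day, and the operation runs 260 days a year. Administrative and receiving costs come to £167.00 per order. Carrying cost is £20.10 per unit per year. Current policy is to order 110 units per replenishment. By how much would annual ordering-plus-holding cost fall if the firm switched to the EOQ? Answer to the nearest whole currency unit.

Annual demand D = 10 × 260 = 2,600.
EOQ = √(2DS/H) = √(2 × 2,600 × 167 / 20.1) ≈ 207.86.
Cost at Q* = (D/Q*)S + (Q*/2)H = √(2DSH) ≈ £4,177.90.
Cost at Q = 110: (2,600/110)×167 + (110/2)×20.1 = £3,947.27 + £1,105.50 = £5,052.77.
Excess = £5,052.77 − £4,177.90 = £874.87.

Extra cost ≈ £875 per year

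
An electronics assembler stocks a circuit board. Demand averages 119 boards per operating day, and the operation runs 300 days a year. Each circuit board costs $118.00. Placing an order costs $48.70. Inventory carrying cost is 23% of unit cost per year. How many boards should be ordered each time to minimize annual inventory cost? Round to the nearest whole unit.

Q* ≈ 358 boards

Annual demand D = 119 × 300 = 35,700.
Holding cost H = 0.23 × $118.00 = $27.1400 per unit per year.
EOQ = √(2DS / H) = √(2 × 35,700 × 48.7 / 27.14).
= √(3,477,180 / 27.14) = √128,120.1179 ≈ 357.939.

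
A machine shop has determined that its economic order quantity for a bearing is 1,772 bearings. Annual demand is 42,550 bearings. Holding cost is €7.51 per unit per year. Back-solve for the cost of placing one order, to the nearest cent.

S ≈ €277.10

Squaring Q* = √(2DS/H) gives Q*² = 2DS/H.
From Q* = √(2DS/H): S = Q*²H / (2D) = 1,772² × 7.51 / (2 × 42,550) = 277.1008.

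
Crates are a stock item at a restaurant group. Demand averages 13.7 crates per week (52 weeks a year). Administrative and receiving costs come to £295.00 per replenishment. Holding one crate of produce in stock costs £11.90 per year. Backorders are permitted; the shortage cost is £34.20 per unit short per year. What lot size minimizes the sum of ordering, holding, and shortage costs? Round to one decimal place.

Annual demand D = 13.7 × 52 = 712.4.
With planned backorders, Q* = √(2DS/H) · √((H+B)/B).
√(2DS/H) = √(2 × 712.4 × 295 / 11.9) = 187.938.
√((H+B)/B) = √((11.9+34.2)/34.2) = 1.1610.
Q* ≈ 218.199.

Q* ≈ 218.2 crates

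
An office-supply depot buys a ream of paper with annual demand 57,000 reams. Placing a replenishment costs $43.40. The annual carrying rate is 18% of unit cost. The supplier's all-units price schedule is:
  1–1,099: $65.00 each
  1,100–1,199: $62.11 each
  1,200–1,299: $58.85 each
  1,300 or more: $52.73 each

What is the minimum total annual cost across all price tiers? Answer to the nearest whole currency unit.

TC* ≈ $3,013,682

Holding cost per unit per year at price C is H = 0.18·C.
Evaluate total cost at each tier's feasible EOQ or, if the EOQ is below the tier, at the tier's minimum quantity.
EOQ at $65.00 = 650.3 (feasible in tier 1): TC = 57,000×$65.00 + (57,000/650.3)×43.4 + (650.3/2)×0.18×$65.00 = $3,712,608.35.
EOQ at $62.11 = 665.2 < 1100, so use break Q=1100: TC = 57,000×$62.11 + (57,000/1100.0)×43.4 + (1100.0/2)×0.18×$62.11 = $3,548,667.80.
EOQ at $58.85 = 683.4 < 1200, so use break Q=1200: TC = 57,000×$58.85 + (57,000/1200.0)×43.4 + (1200.0/2)×0.18×$58.85 = $3,362,867.30.
EOQ at $52.73 = 722.0 < 1300, so use break Q=1300: TC = 57,000×$52.73 + (57,000/1300.0)×43.4 + (1300.0/2)×0.18×$52.73 = $3,013,682.33.
Lowest total cost among the candidates is at Q = 1300.0.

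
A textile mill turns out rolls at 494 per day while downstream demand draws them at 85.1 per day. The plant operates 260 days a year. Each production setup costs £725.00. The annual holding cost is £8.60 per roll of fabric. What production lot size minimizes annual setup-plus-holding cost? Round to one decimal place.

Annual demand D = 85.1 × 260 = 22,126.
Production build-up factor (1 − d/p) = 1 − 85.1/494 = 0.8277.
Q* = √(2DS / (H(1 − d/p))) = √(2 × 22,126 × 725 / (8.6 × 0.8277)).
= √(32,082,700 / 7.1185) ≈ 2122.957.

Q* ≈ 2,123.0 rolls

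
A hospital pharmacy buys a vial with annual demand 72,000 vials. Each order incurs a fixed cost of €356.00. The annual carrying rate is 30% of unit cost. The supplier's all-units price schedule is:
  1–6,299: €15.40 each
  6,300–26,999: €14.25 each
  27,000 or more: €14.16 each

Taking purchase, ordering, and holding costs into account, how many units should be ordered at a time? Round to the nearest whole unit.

Q* ≈ 6,300 vials

Holding cost per unit per year at price C is H = 0.30·C.
Candidates are each tier's EOQ (if it falls in that tier) and each price-break quantity.
EOQ at €15.40 = 3331.1 (feasible in tier 1): TC = 72,000×€15.40 + (72,000/3331.1)×356 + (3331.1/2)×0.30×€15.40 = €1,124,189.60.
EOQ at €14.25 = 3462.9 < 6300, so use break Q=6300: TC = 72,000×€14.25 + (72,000/6300.0)×356 + (6300.0/2)×0.30×€14.25 = €1,043,534.82.
EOQ at €14.16 = 3473.9 < 27000, so use break Q=27000: TC = 72,000×€14.16 + (72,000/27000.0)×356 + (27000.0/2)×0.30×€14.16 = €1,077,817.33.
Lowest total cost is €1,043,534.82 at Q = 6300.0.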